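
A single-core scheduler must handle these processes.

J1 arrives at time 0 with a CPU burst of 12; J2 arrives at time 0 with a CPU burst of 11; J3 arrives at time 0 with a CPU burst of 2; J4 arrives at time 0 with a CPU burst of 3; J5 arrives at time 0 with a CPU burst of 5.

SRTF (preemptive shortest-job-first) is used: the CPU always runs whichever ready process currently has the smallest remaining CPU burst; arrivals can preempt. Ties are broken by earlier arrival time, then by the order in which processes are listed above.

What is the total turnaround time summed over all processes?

71

Schedule: | J3 0-2 | J4 2-5 | J5 5-10 | J2 10-21 | J1 21-33 |
Completion: J1=33  J2=21  J3=2  J4=5  J5=10
Turnaround (C−A): J1=33  J2=21  J3=2  J4=5  J5=10
Turnaround = completion − arrival: J1=33, J2=21, J3=2, J4=5, J5=10
Total turnaround = 33 + 21 + 2 + 5 + 10 = 71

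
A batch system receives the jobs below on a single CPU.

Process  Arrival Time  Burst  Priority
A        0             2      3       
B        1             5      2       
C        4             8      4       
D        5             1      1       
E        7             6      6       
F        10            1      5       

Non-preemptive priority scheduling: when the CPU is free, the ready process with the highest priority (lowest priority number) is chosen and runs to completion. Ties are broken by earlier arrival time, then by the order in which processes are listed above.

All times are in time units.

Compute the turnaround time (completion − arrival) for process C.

12

Schedule: | A 0-2 | B 2-7 | D 7-8 | C 8-16 | F 16-17 | E 17-23 |
Completion: A=2  B=7  C=16  D=8  E=23  F=17
Turnaround (C−A): A=2  B=6  C=12  D=3  E=16  F=7
Turnaround(C) = completion − arrival = 16 − 4 = 12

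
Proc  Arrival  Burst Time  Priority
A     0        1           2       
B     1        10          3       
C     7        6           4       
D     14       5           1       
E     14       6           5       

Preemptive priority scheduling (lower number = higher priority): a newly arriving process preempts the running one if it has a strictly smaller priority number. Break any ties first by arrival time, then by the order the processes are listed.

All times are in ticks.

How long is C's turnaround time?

Gantt: | A 0-1 | B 1-11 | C 11-14 | D 14-19 | C 19-22 | E 22-28 |
Completion: A=1  B=11  C=22  D=19  E=28
Turnaround (C−A): A=1  B=10  C=15  D=5  E=14
Turnaround(C) = completion − arrival = 22 − 7 = 15

15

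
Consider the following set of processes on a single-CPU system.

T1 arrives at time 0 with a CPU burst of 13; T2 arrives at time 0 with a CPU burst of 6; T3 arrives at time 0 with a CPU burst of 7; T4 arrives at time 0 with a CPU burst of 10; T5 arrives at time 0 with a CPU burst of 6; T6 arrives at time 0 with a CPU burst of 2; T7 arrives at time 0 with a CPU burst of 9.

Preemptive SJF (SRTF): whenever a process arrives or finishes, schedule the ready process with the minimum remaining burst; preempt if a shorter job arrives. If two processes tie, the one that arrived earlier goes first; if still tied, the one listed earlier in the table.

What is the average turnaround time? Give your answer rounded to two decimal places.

24.00

Schedule: | T6 0-2 | T2 2-8 | T5 8-14 | T3 14-21 | T7 21-30 | T4 30-40 | T1 40-53 |
Completion: T1=53  T2=8  T3=21  T4=40  T5=14  T6=2  T7=30
Turnaround (C−A): T1=53  T2=8  T3=21  T4=40  T5=14  T6=2  T7=30
Turnaround times: T1=53, T2=8, T3=21, T4=40, T5=14, T6=2, T7=30
Average turnaround = (53+8+21+40+14+2+30) / 7 = 168/7 = 24.00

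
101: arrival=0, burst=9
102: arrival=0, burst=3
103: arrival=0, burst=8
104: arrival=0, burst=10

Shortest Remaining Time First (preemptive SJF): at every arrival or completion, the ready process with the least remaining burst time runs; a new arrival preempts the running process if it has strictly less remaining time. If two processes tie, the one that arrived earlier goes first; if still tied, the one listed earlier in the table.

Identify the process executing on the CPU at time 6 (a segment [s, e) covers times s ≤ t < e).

Schedule: | 102 0-3 | 103 3-11 | 101 11-20 | 104 20-30 |
Completion: 101=20  102=3  103=11  104=30

103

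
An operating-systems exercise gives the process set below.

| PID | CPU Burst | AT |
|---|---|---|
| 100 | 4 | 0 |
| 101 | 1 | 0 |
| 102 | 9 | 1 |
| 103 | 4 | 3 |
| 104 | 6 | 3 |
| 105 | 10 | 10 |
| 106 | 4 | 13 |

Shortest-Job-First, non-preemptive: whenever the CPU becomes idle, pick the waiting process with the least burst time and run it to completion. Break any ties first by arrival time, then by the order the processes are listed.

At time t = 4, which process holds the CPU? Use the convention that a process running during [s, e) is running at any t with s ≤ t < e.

100

Timeline: | 101 0-1 | 100 1-5 | 103 5-9 | 104 9-15 | 106 15-19 | 102 19-28 | 105 28-38 |
Completion: 100=5  101=1  102=28  103=9  104=15  105=38  106=19
Turnaround (C−A): 100=5  101=1  102=27  103=6  104=12  105=28  106=6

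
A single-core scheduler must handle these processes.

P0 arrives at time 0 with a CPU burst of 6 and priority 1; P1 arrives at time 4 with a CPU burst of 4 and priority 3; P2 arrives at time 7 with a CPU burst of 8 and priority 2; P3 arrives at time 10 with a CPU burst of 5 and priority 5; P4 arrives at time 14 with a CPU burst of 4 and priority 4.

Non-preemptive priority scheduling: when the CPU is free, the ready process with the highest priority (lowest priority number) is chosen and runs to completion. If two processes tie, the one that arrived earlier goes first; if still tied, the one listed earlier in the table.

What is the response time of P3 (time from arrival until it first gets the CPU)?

12

Schedule: | P0 0-6 | P1 6-10 | P2 10-18 | P4 18-22 | P3 22-27 |
Completion: P0=6  P1=10  P2=18  P3=27  P4=22
Response(P3) = first start − arrival = 22 − 10 = 12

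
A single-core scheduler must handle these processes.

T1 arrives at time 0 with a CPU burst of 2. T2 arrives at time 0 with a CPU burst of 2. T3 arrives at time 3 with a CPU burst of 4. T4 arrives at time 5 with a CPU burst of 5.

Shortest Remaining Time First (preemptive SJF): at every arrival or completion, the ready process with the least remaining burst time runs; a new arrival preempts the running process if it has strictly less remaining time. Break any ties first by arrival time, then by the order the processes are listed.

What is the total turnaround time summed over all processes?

Gantt: | T1 0-2 | T2 2-4 | T3 4-8 | T4 8-13 |
Completion: T1=2  T2=4  T3=8  T4=13
Turnaround = completion − arrival: T1=2, T2=4, T3=5, T4=8
Total turnaround = 2 + 4 + 5 + 8 = 19

19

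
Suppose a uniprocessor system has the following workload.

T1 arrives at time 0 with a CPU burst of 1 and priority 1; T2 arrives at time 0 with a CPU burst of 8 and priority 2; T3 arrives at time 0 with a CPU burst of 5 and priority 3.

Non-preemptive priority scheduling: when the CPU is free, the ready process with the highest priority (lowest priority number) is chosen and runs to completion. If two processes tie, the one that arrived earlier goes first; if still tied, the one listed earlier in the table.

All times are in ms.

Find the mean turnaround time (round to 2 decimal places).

Timeline: | T1 0-1 | T2 1-9 | T3 9-14 |
Completion: T1=1  T2=9  T3=14
Turnaround (C−A): T1=1  T2=9  T3=14
Turnaround times: T1=1, T2=9, T3=14
Average turnaround = (1+9+14) / 3 = 24/3 = 8.00

8.00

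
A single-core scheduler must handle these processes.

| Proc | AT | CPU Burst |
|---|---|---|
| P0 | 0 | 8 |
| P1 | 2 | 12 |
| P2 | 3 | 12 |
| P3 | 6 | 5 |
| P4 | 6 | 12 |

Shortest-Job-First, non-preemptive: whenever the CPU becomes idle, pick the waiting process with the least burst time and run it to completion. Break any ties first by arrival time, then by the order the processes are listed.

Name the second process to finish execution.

P3

Schedule: | P0 0-8 | P3 8-13 | P1 13-25 | P2 25-37 | P4 37-49 |
Completion: P0=8  P1=25  P2=37  P3=13  P4=49
Turnaround (C−A): P0=8  P1=23  P2=34  P3=7  P4=43
Finish order: P0 → P3 → P1 → P2 → P4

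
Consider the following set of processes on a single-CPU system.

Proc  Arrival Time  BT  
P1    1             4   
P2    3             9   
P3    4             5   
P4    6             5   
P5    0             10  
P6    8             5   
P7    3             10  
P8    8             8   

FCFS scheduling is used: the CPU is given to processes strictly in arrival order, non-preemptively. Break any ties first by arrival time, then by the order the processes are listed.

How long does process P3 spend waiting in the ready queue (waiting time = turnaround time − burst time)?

29

Gantt: | P5 0-10 | P1 10-14 | P2 14-23 | P7 23-33 | P3 33-38 | P4 38-43 | P6 43-48 | P8 48-56 |
Completion: P1=14  P2=23  P3=38  P4=43  P5=10  P6=48  P7=33  P8=56
Turnaround (C−A): P1=13  P2=20  P3=34  P4=37  P5=10  P6=40  P7=30  P8=48
Waiting(P3) = turnaround − burst = 34 − 5 = 29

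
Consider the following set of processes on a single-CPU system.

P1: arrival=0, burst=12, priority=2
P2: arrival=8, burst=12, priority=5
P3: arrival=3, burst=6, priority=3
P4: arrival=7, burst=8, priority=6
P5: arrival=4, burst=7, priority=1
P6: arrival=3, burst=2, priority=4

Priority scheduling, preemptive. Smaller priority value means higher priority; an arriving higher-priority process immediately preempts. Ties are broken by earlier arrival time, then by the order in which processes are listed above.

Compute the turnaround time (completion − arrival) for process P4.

Timeline: | P1 0-4 | P5 4-11 | P1 11-19 | P3 19-25 | P6 25-27 | P2 27-39 | P4 39-47 |
Completion: P1=19  P2=39  P3=25  P4=47  P5=11  P6=27
Turnaround(P4) = completion − arrival = 47 − 7 = 40

40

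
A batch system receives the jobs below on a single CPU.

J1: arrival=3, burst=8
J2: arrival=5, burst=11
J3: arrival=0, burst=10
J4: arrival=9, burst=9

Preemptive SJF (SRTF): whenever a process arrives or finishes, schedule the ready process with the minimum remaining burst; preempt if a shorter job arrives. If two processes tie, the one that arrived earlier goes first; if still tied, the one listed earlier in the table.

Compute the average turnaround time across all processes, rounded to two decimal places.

Schedule: | J3 0-10 | J1 10-18 | J4 18-27 | J2 27-38 |
Completion: J1=18  J2=38  J3=10  J4=27
Turnaround (C−A): J1=15  J2=33  J3=10  J4=18
Turnaround times: J1=15, J2=33, J3=10, J4=18
Average turnaround = (15+33+10+18) / 4 = 76/4 = 19.00

19.00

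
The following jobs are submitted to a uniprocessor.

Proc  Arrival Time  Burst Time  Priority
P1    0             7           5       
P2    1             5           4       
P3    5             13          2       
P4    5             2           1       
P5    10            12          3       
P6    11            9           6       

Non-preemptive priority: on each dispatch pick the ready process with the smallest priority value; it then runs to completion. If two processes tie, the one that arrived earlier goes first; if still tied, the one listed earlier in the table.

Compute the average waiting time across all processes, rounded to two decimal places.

Timeline: | P1 0-7 | P4 7-9 | P3 9-22 | P5 22-34 | P2 34-39 | P6 39-48 |
Completion: P1=7  P2=39  P3=22  P4=9  P5=34  P6=48
Waiting times: P1=0, P2=33, P3=4, P4=2, P5=12, P6=28
Average waiting = (0+33+4+2+12+28) / 6 = 79/6 = 13.17

13.17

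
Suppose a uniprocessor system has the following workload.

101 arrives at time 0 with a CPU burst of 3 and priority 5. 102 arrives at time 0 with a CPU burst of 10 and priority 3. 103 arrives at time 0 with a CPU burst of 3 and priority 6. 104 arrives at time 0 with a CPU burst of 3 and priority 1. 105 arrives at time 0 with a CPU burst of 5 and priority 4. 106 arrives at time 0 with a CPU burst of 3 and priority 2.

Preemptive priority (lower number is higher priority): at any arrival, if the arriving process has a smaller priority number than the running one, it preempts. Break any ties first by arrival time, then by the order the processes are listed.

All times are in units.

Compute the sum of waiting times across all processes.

Schedule: | 104 0-3 | 106 3-6 | 102 6-16 | 105 16-21 | 101 21-24 | 103 24-27 |
Completion: 101=24  102=16  103=27  104=3  105=21  106=6
Turnaround (C−A): 101=24  102=16  103=27  104=3  105=21  106=6
Waiting = turnaround − burst: 101=21, 102=6, 103=24, 104=0, 105=16, 106=3
Total waiting = 21 + 6 + 24 + 0 + 16 + 3 = 70

70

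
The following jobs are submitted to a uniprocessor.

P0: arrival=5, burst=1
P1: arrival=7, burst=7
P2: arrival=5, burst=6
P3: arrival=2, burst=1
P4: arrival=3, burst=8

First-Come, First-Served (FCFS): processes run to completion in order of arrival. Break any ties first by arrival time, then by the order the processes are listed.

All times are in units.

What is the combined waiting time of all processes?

Schedule: | idle 0-2 | P3 2-3 | P4 3-11 | P0 11-12 | P2 12-18 | P1 18-25 |
Completion: P0=12  P1=25  P2=18  P3=3  P4=11
Waiting = turnaround − burst: P0=6, P1=11, P2=7, P3=0, P4=0
Total waiting = 6 + 11 + 7 + 0 + 0 = 24

24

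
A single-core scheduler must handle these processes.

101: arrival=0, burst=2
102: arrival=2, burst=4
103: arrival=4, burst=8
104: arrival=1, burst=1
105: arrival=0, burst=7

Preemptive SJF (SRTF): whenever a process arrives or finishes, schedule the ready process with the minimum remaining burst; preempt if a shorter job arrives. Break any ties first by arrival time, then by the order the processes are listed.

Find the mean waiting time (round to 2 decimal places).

3.80

Timeline: | 101 0-2 | 104 2-3 | 102 3-7 | 105 7-14 | 103 14-22 |
Completion: 101=2  102=7  103=22  104=3  105=14
Turnaround (C−A): 101=2  102=5  103=18  104=2  105=14
Waiting times: 101=0, 102=1, 103=10, 104=1, 105=7
Average waiting = (0+1+10+1+7) / 5 = 19/5 = 3.80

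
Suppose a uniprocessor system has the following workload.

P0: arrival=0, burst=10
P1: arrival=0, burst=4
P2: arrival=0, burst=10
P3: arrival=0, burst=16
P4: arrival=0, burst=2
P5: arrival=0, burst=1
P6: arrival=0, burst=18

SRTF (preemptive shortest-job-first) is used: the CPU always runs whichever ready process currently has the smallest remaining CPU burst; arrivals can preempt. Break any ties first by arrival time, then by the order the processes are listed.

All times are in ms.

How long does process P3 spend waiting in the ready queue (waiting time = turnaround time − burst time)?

Gantt: | P5 0-1 | P4 1-3 | P1 3-7 | P0 7-17 | P2 17-27 | P3 27-43 | P6 43-61 |
Completion: P0=17  P1=7  P2=27  P3=43  P4=3  P5=1  P6=61
Turnaround (C−A): P0=17  P1=7  P2=27  P3=43  P4=3  P5=1  P6=61
Waiting(P3) = turnaround − burst = 43 − 16 = 27

27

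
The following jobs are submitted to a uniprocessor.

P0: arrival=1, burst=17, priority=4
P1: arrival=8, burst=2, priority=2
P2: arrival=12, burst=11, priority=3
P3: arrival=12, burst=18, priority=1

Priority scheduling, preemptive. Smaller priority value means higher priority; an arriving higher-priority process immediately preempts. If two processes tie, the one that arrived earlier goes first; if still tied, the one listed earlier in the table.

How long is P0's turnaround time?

48

Timeline: | idle 0-1 | P0 1-8 | P1 8-10 | P0 10-12 | P3 12-30 | P2 30-41 | P0 41-49 |
Completion: P0=49  P1=10  P2=41  P3=30
Turnaround (C−A): P0=48  P1=2  P2=29  P3=18
Turnaround(P0) = completion − arrival = 49 − 1 = 48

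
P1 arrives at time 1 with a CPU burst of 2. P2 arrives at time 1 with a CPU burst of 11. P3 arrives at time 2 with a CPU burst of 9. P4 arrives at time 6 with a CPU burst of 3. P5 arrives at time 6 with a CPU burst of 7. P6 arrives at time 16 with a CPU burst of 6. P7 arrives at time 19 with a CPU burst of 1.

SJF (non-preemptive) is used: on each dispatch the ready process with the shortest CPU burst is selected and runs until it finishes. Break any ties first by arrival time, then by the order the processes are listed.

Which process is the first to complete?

P1

Timeline: | idle 0-1 | P1 1-3 | P3 3-12 | P4 12-15 | P5 15-22 | P7 22-23 | P6 23-29 | P2 29-40 |
Completion: P1=3  P2=40  P3=12  P4=15  P5=22  P6=29  P7=23
Finish order: P1 → P3 → P4 → P5 → P7 → P6 → P2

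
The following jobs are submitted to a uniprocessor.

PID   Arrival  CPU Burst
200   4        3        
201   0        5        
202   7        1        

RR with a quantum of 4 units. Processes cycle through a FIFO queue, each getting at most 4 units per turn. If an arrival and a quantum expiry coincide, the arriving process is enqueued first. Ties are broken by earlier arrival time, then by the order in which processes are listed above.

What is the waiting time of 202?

1

Gantt: | 201 0-4 | 200 4-7 | 201 7-8 | 202 8-9 |
Completion: 200=7  201=8  202=9
Turnaround (C−A): 200=3  201=8  202=2
Waiting(202) = turnaround − burst = 2 − 1 = 1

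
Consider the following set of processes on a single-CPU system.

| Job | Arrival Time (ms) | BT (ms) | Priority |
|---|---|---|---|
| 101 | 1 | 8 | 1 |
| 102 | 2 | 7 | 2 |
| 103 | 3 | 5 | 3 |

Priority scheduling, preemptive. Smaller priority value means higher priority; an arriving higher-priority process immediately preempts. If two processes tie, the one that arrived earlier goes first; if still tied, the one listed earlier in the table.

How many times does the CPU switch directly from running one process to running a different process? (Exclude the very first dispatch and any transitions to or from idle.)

Schedule: | idle 0-1 | 101 1-9 | 102 9-16 | 103 16-21 |
Completion: 101=9  102=16  103=21
Turnaround (C−A): 101=8  102=14  103=18

2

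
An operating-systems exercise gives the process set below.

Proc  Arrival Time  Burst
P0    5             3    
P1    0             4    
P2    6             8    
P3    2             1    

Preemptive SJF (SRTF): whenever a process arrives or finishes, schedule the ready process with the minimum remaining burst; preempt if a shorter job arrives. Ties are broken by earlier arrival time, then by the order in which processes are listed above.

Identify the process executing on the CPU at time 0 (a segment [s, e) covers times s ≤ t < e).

Gantt: | P1 0-2 | P3 2-3 | P1 3-5 | P0 5-8 | P2 8-16 |
Completion: P0=8  P1=5  P2=16  P3=3

P1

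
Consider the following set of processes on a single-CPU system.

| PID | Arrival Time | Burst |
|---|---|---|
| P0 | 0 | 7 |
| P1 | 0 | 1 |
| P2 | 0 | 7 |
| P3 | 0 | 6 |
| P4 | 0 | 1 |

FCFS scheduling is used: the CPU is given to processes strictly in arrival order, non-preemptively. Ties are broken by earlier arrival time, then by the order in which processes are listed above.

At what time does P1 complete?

Schedule: | P0 0-7 | P1 7-8 | P2 8-15 | P3 15-21 | P4 21-22 |
Completion: P0=7  P1=8  P2=15  P3=21  P4=22
Turnaround (C−A): P0=7  P1=8  P2=15  P3=21  P4=22

8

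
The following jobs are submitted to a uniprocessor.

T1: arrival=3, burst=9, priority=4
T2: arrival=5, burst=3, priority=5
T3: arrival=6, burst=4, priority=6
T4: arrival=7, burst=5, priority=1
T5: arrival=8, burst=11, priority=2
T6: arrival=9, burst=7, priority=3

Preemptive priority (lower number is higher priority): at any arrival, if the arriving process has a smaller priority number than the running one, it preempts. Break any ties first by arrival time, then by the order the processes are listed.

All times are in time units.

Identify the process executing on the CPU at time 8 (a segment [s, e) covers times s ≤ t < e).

Timeline: | idle 0-3 | T1 3-7 | T4 7-12 | T5 12-23 | T6 23-30 | T1 30-35 | T2 35-38 | T3 38-42 |
Completion: T1=35  T2=38  T3=42  T4=12  T5=23  T6=30
Turnaround (C−A): T1=32  T2=33  T3=36  T4=5  T5=15  T6=21

T4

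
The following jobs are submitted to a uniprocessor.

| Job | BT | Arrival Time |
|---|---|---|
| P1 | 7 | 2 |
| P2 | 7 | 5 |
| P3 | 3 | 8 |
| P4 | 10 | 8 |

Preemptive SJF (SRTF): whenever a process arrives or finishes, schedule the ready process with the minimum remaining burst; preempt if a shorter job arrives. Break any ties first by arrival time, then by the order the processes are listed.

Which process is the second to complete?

Gantt: | idle 0-2 | P1 2-9 | P3 9-12 | P2 12-19 | P4 19-29 |
Completion: P1=9  P2=19  P3=12  P4=29
Finish order: P1 → P3 → P2 → P4

P3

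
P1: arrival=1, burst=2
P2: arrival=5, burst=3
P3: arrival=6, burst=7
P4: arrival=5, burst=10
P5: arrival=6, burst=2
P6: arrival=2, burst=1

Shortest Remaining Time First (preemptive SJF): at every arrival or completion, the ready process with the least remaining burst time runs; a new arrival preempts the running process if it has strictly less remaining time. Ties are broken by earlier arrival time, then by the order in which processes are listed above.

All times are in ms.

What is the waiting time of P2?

Timeline: | idle 0-1 | P1 1-3 | P6 3-4 | idle 4-5 | P2 5-8 | P5 8-10 | P3 10-17 | P4 17-27 |
Completion: P1=3  P2=8  P3=17  P4=27  P5=10  P6=4
Turnaround (C−A): P1=2  P2=3  P3=11  P4=22  P5=4  P6=2
Waiting(P2) = turnaround − burst = 3 − 3 = 0

0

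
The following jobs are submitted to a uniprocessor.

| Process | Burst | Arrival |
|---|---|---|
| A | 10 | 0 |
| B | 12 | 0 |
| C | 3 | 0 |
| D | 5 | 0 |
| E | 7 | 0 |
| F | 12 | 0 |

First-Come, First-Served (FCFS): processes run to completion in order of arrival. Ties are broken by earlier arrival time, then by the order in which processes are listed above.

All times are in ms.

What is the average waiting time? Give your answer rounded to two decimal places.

20.67

Timeline: | A 0-10 | B 10-22 | C 22-25 | D 25-30 | E 30-37 | F 37-49 |
Completion: A=10  B=22  C=25  D=30  E=37  F=49
Turnaround (C−A): A=10  B=22  C=25  D=30  E=37  F=49
Waiting times: A=0, B=10, C=22, D=25, E=30, F=37
Average waiting = (0+10+22+25+30+37) / 6 = 124/6 = 20.67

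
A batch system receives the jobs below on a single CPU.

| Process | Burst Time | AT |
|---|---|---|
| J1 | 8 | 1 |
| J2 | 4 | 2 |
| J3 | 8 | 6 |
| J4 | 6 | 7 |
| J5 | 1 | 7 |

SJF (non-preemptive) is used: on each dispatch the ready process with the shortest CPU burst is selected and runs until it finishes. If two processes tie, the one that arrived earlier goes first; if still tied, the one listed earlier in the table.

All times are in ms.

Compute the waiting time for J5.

2

Schedule: | idle 0-1 | J1 1-9 | J5 9-10 | J2 10-14 | J4 14-20 | J3 20-28 |
Completion: J1=9  J2=14  J3=28  J4=20  J5=10
Turnaround (C−A): J1=8  J2=12  J3=22  J4=13  J5=3
Waiting(J5) = turnaround − burst = 3 − 1 = 2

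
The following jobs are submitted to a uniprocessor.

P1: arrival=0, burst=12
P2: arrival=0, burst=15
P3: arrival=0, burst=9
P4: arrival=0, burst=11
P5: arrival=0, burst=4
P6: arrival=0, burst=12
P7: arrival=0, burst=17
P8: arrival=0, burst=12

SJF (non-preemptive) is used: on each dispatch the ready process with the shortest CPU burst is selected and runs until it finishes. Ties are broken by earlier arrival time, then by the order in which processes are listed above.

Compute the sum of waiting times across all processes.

Schedule: | P5 0-4 | P3 4-13 | P4 13-24 | P1 24-36 | P6 36-48 | P8 48-60 | P2 60-75 | P7 75-92 |
Completion: P1=36  P2=75  P3=13  P4=24  P5=4  P6=48  P7=92  P8=60
Waiting = turnaround − burst: P1=24, P2=60, P3=4, P4=13, P5=0, P6=36, P7=75, P8=48
Total waiting = 24 + 60 + 4 + 13 + 0 + 36 + 75 + 48 = 260

260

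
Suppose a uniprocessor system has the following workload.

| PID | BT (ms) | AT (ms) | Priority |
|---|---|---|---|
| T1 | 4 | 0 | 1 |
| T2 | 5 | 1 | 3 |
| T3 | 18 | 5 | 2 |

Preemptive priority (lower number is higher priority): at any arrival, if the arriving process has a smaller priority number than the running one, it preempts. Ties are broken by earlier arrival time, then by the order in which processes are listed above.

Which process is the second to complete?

Schedule: | T1 0-4 | T2 4-5 | T3 5-23 | T2 23-27 |
Completion: T1=4  T2=27  T3=23
Turnaround (C−A): T1=4  T2=26  T3=18
Finish order: T1 → T3 → T2

T3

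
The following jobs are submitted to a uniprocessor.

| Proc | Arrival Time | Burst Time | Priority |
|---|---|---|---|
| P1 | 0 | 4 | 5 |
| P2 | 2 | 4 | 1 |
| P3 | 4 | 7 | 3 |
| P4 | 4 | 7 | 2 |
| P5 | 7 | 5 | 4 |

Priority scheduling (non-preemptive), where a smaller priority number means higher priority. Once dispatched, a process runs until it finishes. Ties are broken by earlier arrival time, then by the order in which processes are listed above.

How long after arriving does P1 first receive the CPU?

0

Schedule: | P1 0-4 | P2 4-8 | P4 8-15 | P3 15-22 | P5 22-27 |
Completion: P1=4  P2=8  P3=22  P4=15  P5=27
Turnaround (C−A): P1=4  P2=6  P3=18  P4=11  P5=20
Response(P1) = first start − arrival = 0 − 0 = 0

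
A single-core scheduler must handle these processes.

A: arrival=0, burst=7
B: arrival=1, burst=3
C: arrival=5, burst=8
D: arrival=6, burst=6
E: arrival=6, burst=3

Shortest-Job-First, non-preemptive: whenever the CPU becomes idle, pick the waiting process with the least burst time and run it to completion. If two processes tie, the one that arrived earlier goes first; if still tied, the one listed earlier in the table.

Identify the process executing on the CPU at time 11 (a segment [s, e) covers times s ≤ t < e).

Schedule: | A 0-7 | B 7-10 | E 10-13 | D 13-19 | C 19-27 |
Completion: A=7  B=10  C=27  D=19  E=13
Turnaround (C−A): A=7  B=9  C=22  D=13  E=7

E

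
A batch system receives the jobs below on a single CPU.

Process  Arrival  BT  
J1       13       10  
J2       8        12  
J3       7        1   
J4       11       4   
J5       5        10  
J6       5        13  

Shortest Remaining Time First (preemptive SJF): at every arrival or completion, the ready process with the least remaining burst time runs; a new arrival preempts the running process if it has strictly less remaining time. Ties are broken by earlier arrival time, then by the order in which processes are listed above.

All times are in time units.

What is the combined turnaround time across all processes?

Timeline: | idle 0-5 | J5 5-7 | J3 7-8 | J5 8-11 | J4 11-15 | J5 15-20 | J1 20-30 | J2 30-42 | J6 42-55 |
Completion: J1=30  J2=42  J3=8  J4=15  J5=20  J6=55
Turnaround = completion − arrival: J1=17, J2=34, J3=1, J4=4, J5=15, J6=50
Total turnaround = 17 + 34 + 1 + 4 + 15 + 50 = 121

121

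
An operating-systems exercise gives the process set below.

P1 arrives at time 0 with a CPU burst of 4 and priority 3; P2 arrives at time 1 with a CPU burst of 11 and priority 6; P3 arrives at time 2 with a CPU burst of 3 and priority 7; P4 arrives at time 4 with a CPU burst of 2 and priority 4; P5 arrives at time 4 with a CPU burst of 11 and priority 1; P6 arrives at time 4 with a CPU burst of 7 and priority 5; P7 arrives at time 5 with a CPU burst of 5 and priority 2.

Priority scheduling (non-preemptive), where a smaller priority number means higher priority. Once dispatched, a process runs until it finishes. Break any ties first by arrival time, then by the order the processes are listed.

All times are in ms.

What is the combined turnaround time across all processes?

153

Gantt: | P1 0-4 | P5 4-15 | P7 15-20 | P4 20-22 | P6 22-29 | P2 29-40 | P3 40-43 |
Completion: P1=4  P2=40  P3=43  P4=22  P5=15  P6=29  P7=20
Turnaround (C−A): P1=4  P2=39  P3=41  P4=18  P5=11  P6=25  P7=15
Turnaround = completion − arrival: P1=4, P2=39, P3=41, P4=18, P5=11, P6=25, P7=15
Total turnaround = 4 + 39 + 41 + 18 + 11 + 25 + 15 = 153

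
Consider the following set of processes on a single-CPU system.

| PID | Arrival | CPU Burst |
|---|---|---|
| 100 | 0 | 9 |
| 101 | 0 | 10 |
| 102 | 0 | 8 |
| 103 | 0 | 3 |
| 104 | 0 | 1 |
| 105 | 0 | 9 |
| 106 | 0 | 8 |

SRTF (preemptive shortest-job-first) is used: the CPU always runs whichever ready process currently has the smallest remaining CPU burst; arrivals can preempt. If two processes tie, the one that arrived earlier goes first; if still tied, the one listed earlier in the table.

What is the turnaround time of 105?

38

Timeline: | 104 0-1 | 103 1-4 | 102 4-12 | 106 12-20 | 100 20-29 | 105 29-38 | 101 38-48 |
Completion: 100=29  101=48  102=12  103=4  104=1  105=38  106=20
Turnaround(105) = completion − arrival = 38 − 0 = 38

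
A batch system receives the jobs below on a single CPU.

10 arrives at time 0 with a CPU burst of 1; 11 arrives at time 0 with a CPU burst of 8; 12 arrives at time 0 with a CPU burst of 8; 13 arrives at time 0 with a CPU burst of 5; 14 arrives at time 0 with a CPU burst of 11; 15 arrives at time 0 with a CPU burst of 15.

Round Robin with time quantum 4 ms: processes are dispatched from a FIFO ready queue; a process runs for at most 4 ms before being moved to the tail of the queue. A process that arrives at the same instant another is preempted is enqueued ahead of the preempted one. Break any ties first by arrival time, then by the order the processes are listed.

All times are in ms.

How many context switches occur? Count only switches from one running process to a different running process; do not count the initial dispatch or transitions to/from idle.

Gantt: | 10 0-1 | 11 1-5 | 12 5-9 | 13 9-13 | 14 13-17 | 15 17-21 | 11 21-25 | 12 25-29 | 13 29-30 | 14 30-34 | 15 34-38 | 14 38-41 | 15 41-48 |
Completion: 10=1  11=25  12=29  13=30  14=41  15=48
Turnaround (C−A): 10=1  11=25  12=29  13=30  14=41  15=48

12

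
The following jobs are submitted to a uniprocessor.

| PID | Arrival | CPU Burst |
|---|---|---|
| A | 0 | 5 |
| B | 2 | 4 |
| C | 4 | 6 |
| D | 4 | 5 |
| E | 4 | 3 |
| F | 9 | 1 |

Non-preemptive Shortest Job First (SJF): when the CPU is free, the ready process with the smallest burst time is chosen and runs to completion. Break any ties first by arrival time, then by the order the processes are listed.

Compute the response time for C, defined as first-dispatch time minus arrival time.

14

Schedule: | A 0-5 | E 5-8 | B 8-12 | F 12-13 | D 13-18 | C 18-24 |
Completion: A=5  B=12  C=24  D=18  E=8  F=13
Turnaround (C−A): A=5  B=10  C=20  D=14  E=4  F=4
Response(C) = first start − arrival = 18 − 4 = 14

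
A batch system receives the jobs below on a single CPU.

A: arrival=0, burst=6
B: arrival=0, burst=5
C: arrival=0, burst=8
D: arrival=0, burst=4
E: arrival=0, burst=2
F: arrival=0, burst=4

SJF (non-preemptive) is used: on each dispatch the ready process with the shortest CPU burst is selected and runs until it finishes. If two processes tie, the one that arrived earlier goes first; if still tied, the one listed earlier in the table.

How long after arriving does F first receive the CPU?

Gantt: | E 0-2 | D 2-6 | F 6-10 | B 10-15 | A 15-21 | C 21-29 |
Completion: A=21  B=15  C=29  D=6  E=2  F=10
Turnaround (C−A): A=21  B=15  C=29  D=6  E=2  F=10
Response(F) = first start − arrival = 6 − 0 = 6

6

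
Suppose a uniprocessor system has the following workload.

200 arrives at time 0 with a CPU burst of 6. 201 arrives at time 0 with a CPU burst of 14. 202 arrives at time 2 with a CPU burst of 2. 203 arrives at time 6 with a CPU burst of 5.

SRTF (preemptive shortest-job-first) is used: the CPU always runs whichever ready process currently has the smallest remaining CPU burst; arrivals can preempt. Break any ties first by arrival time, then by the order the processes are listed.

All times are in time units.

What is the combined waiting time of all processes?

Timeline: | 200 0-2 | 202 2-4 | 200 4-8 | 203 8-13 | 201 13-27 |
Completion: 200=8  201=27  202=4  203=13
Waiting = turnaround − burst: 200=2, 201=13, 202=0, 203=2
Total waiting = 2 + 13 + 0 + 2 = 17

17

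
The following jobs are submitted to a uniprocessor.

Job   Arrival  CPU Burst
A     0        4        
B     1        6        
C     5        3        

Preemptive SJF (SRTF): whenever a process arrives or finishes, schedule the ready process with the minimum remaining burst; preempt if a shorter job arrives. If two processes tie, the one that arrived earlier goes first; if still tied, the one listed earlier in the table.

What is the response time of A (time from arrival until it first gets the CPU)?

0

Timeline: | A 0-4 | B 4-5 | C 5-8 | B 8-13 |
Completion: A=4  B=13  C=8
Turnaround (C−A): A=4  B=12  C=3
Response(A) = first start − arrival = 0 − 0 = 0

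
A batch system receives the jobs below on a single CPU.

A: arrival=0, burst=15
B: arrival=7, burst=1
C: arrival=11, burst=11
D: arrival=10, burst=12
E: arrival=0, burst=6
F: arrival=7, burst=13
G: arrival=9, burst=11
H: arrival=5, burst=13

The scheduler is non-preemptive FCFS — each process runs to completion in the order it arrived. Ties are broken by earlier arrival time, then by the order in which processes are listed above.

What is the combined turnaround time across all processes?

316

Timeline: | A 0-15 | E 15-21 | H 21-34 | B 34-35 | F 35-48 | G 48-59 | D 59-71 | C 71-82 |
Completion: A=15  B=35  C=82  D=71  E=21  F=48  G=59  H=34
Turnaround = completion − arrival: A=15, B=28, C=71, D=61, E=21, F=41, G=50, H=29
Total turnaround = 15 + 28 + 71 + 61 + 21 + 41 + 50 + 29 = 316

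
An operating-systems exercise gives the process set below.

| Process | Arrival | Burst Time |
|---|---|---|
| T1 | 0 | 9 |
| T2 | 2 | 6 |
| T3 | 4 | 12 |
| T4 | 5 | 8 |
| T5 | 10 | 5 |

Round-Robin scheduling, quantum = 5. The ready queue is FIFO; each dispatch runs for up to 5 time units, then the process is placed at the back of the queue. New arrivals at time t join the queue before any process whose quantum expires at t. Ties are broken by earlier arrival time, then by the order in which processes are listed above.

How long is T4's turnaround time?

33

Timeline: | T1 0-5 | T2 5-10 | T3 10-15 | T4 15-20 | T1 20-24 | T5 24-29 | T2 29-30 | T3 30-35 | T4 35-38 | T3 38-40 |
Completion: T1=24  T2=30  T3=40  T4=38  T5=29
Turnaround (C−A): T1=24  T2=28  T3=36  T4=33  T5=19
Turnaround(T4) = completion − arrival = 38 − 5 = 33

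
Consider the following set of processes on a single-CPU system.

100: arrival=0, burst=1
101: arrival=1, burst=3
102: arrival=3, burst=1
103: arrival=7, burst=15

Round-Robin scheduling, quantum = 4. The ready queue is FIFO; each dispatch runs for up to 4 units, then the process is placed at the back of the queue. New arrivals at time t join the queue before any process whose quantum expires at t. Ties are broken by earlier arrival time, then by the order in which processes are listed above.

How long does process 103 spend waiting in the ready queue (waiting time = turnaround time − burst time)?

Schedule: | 100 0-1 | 101 1-4 | 102 4-5 | idle 5-7 | 103 7-22 |
Completion: 100=1  101=4  102=5  103=22
Turnaround (C−A): 100=1  101=3  102=2  103=15
Waiting(103) = turnaround − burst = 15 − 15 = 0

0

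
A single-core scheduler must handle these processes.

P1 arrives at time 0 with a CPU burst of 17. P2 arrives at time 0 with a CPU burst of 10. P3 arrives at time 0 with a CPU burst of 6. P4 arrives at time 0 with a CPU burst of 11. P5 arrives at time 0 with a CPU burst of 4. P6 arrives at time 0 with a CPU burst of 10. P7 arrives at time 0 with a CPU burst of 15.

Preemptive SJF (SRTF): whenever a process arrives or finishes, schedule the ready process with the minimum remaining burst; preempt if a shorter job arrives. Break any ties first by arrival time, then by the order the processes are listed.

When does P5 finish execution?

Timeline: | P5 0-4 | P3 4-10 | P2 10-20 | P6 20-30 | P4 30-41 | P7 41-56 | P1 56-73 |
Completion: P1=73  P2=20  P3=10  P4=41  P5=4  P6=30  P7=56
Turnaround (C−A): P1=73  P2=20  P3=10  P4=41  P5=4  P6=30  P7=56

4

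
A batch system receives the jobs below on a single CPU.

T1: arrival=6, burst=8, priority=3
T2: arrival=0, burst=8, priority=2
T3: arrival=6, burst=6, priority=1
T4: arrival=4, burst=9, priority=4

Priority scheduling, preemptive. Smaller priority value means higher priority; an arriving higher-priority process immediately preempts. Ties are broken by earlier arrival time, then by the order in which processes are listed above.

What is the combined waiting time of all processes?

32

Gantt: | T2 0-6 | T3 6-12 | T2 12-14 | T1 14-22 | T4 22-31 |
Completion: T1=22  T2=14  T3=12  T4=31
Turnaround (C−A): T1=16  T2=14  T3=6  T4=27
Waiting = turnaround − burst: T1=8, T2=6, T3=0, T4=18
Total waiting = 8 + 6 + 0 + 18 = 32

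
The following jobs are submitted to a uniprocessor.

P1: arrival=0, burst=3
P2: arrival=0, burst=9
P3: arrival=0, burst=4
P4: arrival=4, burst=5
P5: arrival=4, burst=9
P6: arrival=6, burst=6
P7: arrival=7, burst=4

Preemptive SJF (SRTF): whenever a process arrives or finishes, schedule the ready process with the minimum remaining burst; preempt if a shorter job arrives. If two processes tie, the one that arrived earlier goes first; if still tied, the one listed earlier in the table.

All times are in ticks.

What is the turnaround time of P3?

7

Schedule: | P1 0-3 | P3 3-7 | P7 7-11 | P4 11-16 | P6 16-22 | P2 22-31 | P5 31-40 |
Completion: P1=3  P2=31  P3=7  P4=16  P5=40  P6=22  P7=11
Turnaround(P3) = completion − arrival = 7 − 0 = 7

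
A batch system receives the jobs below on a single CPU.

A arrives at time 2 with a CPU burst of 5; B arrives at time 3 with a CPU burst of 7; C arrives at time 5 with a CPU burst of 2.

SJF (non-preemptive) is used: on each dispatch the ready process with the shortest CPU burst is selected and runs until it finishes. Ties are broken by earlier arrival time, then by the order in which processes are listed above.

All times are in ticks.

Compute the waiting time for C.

Timeline: | idle 0-2 | A 2-7 | C 7-9 | B 9-16 |
Completion: A=7  B=16  C=9
Turnaround (C−A): A=5  B=13  C=4
Waiting(C) = turnaround − burst = 4 − 2 = 2

2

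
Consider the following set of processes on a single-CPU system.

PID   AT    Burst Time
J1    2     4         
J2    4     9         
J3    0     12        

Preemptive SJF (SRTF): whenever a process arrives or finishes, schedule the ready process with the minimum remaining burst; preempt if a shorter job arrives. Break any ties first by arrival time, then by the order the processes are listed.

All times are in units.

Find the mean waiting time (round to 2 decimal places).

5.00

Timeline: | J3 0-2 | J1 2-6 | J2 6-15 | J3 15-25 |
Completion: J1=6  J2=15  J3=25
Turnaround (C−A): J1=4  J2=11  J3=25
Waiting times: J1=0, J2=2, J3=13
Average waiting = (0+2+13) / 3 = 15/3 = 5.00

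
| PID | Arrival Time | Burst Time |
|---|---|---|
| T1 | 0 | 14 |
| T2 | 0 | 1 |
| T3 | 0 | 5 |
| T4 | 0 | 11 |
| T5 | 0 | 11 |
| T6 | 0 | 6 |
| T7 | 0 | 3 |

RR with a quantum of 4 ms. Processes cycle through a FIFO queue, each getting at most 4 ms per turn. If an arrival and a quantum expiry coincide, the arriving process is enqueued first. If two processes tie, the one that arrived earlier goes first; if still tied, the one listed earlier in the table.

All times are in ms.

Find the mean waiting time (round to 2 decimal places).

27.43

Timeline: | T1 0-4 | T2 4-5 | T3 5-9 | T4 9-13 | T5 13-17 | T6 17-21 | T7 21-24 | T1 24-28 | T3 28-29 | T4 29-33 | T5 33-37 | T6 37-39 | T1 39-43 | T4 43-46 | T5 46-49 | T1 49-51 |
Completion: T1=51  T2=5  T3=29  T4=46  T5=49  T6=39  T7=24
Waiting times: T1=37, T2=4, T3=24, T4=35, T5=38, T6=33, T7=21
Average waiting = (37+4+24+35+38+33+21) / 7 = 192/7 = 27.43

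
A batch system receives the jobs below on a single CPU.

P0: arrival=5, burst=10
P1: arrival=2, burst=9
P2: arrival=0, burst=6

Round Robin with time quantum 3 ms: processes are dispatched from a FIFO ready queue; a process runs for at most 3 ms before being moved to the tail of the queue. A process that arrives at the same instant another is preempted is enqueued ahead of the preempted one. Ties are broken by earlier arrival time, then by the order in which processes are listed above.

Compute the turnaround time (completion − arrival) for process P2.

Timeline: | P2 0-3 | P1 3-6 | P2 6-9 | P0 9-12 | P1 12-15 | P0 15-18 | P1 18-21 | P0 21-25 |
Completion: P0=25  P1=21  P2=9
Turnaround(P2) = completion − arrival = 9 − 0 = 9

9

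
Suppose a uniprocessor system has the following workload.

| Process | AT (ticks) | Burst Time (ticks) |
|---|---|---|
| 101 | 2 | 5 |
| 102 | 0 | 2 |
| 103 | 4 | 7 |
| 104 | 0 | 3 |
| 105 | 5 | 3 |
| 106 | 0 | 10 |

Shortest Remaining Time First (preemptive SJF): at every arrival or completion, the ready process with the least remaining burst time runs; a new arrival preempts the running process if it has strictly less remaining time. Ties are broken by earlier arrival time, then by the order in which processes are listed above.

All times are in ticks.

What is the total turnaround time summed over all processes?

67

Schedule: | 102 0-2 | 104 2-5 | 105 5-8 | 101 8-13 | 103 13-20 | 106 20-30 |
Completion: 101=13  102=2  103=20  104=5  105=8  106=30
Turnaround = completion − arrival: 101=11, 102=2, 103=16, 104=5, 105=3, 106=30
Total turnaround = 11 + 2 + 16 + 5 + 3 + 30 = 67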